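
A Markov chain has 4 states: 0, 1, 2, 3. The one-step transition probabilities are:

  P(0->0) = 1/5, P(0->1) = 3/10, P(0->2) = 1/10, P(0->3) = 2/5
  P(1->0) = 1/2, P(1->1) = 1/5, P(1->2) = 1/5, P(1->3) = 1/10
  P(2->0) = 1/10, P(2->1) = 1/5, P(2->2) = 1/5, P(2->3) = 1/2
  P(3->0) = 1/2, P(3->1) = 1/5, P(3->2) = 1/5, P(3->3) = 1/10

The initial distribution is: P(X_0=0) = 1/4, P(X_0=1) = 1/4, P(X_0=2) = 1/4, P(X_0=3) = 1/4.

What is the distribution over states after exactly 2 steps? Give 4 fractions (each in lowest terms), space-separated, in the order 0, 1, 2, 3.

Propagating the distribution step by step (d_{t+1} = d_t * P):
d_0 = (0=1/4, 1=1/4, 2=1/4, 3=1/4)
  d_1[0] = 1/4*1/5 + 1/4*1/2 + 1/4*1/10 + 1/4*1/2 = 13/40
  d_1[1] = 1/4*3/10 + 1/4*1/5 + 1/4*1/5 + 1/4*1/5 = 9/40
  d_1[2] = 1/4*1/10 + 1/4*1/5 + 1/4*1/5 + 1/4*1/5 = 7/40
  d_1[3] = 1/4*2/5 + 1/4*1/10 + 1/4*1/2 + 1/4*1/10 = 11/40
d_1 = (0=13/40, 1=9/40, 2=7/40, 3=11/40)
  d_2[0] = 13/40*1/5 + 9/40*1/2 + 7/40*1/10 + 11/40*1/2 = 133/400
  d_2[1] = 13/40*3/10 + 9/40*1/5 + 7/40*1/5 + 11/40*1/5 = 93/400
  d_2[2] = 13/40*1/10 + 9/40*1/5 + 7/40*1/5 + 11/40*1/5 = 67/400
  d_2[3] = 13/40*2/5 + 9/40*1/10 + 7/40*1/2 + 11/40*1/10 = 107/400
d_2 = (0=133/400, 1=93/400, 2=67/400, 3=107/400)

Answer: 133/400 93/400 67/400 107/400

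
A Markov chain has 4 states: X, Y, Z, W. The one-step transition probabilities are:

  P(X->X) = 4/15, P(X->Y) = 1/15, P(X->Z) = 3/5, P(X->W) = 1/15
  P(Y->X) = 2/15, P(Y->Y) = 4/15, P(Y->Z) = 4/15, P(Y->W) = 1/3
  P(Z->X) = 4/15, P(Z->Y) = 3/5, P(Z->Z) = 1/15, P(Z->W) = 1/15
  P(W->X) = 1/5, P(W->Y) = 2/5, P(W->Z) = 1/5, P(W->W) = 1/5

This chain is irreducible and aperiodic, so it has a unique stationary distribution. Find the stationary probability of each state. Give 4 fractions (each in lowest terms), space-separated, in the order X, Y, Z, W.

Answer: 67/320 217/640 173/640 29/160

Derivation:
The stationary distribution satisfies pi = pi * P, i.e.:
  pi_X = 4/15*pi_X + 2/15*pi_Y + 4/15*pi_Z + 1/5*pi_W
  pi_Y = 1/15*pi_X + 4/15*pi_Y + 3/5*pi_Z + 2/5*pi_W
  pi_Z = 3/5*pi_X + 4/15*pi_Y + 1/15*pi_Z + 1/5*pi_W
  pi_W = 1/15*pi_X + 1/3*pi_Y + 1/15*pi_Z + 1/5*pi_W
with normalization: pi_X + pi_Y + pi_Z + pi_W = 1.

Using the first 3 balance equations plus normalization, the linear system A*pi = b is:
  [-11/15, 2/15, 4/15, 1/5] . pi = 0
  [1/15, -11/15, 3/5, 2/5] . pi = 0
  [3/5, 4/15, -14/15, 1/5] . pi = 0
  [1, 1, 1, 1] . pi = 1

Solving yields:
  pi_X = 67/320
  pi_Y = 217/640
  pi_Z = 173/640
  pi_W = 29/160

Verification (pi * P):
  67/320*4/15 + 217/640*2/15 + 173/640*4/15 + 29/160*1/5 = 67/320 = pi_X  (ok)
  67/320*1/15 + 217/640*4/15 + 173/640*3/5 + 29/160*2/5 = 217/640 = pi_Y  (ok)
  67/320*3/5 + 217/640*4/15 + 173/640*1/15 + 29/160*1/5 = 173/640 = pi_Z  (ok)
  67/320*1/15 + 217/640*1/3 + 173/640*1/15 + 29/160*1/5 = 29/160 = pi_W  (ok)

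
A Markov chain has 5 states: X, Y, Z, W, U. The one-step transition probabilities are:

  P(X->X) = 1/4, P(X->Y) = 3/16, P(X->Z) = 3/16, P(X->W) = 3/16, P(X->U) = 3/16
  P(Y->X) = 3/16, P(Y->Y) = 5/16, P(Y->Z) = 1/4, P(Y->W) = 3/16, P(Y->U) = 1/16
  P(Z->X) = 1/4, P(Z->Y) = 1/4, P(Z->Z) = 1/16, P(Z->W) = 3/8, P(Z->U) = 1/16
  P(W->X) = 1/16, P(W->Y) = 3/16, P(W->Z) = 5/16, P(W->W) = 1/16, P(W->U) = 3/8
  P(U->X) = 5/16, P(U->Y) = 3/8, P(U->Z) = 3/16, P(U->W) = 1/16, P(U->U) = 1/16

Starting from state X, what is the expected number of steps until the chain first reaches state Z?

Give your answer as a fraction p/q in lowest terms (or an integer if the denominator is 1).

Answer: 25216/5589

Derivation:
Let h_i = expected steps to first reach Z from state i.
Boundary: h_Z = 0.
First-step equations for the other states:
  h_X = 1 + 1/4*h_X + 3/16*h_Y + 3/16*h_Z + 3/16*h_W + 3/16*h_U
  h_Y = 1 + 3/16*h_X + 5/16*h_Y + 1/4*h_Z + 3/16*h_W + 1/16*h_U
  h_W = 1 + 1/16*h_X + 3/16*h_Y + 5/16*h_Z + 1/16*h_W + 3/8*h_U
  h_U = 1 + 5/16*h_X + 3/8*h_Y + 3/16*h_Z + 1/16*h_W + 1/16*h_U

Substituting h_Z = 0 and rearranging gives the linear system (I - Q) h = 1:
  [3/4, -3/16, -3/16, -3/16] . (h_X, h_Y, h_W, h_U) = 1
  [-3/16, 11/16, -3/16, -1/16] . (h_X, h_Y, h_W, h_U) = 1
  [-1/16, -3/16, 15/16, -3/8] . (h_X, h_Y, h_W, h_U) = 1
  [-5/16, -3/8, -1/16, 15/16] . (h_X, h_Y, h_W, h_U) = 1

Solving yields:
  h_X = 25216/5589
  h_Y = 70240/16767
  h_W = 7472/1863
  h_U = 75680/16767

Starting state is X, so the expected hitting time is h_X = 25216/5589.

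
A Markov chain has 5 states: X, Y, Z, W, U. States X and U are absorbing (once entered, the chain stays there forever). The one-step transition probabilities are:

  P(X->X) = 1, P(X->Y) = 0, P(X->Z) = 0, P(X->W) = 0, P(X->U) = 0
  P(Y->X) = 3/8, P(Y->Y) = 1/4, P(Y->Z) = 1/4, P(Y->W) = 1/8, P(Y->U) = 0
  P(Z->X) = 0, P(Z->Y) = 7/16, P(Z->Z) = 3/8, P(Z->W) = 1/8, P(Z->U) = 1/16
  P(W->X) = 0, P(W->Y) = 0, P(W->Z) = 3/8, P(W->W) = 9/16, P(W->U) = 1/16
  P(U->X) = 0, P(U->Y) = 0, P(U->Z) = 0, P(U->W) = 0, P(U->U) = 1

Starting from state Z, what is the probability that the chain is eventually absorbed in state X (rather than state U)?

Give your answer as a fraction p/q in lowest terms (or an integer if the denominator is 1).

Let a_i = P(absorbed in X | start in state i).
Boundary conditions: a_X = 1, a_U = 0.
For each transient state i, a_i = sum_j P(i->j) * a_j:
  a_Y = 3/8*a_X + 1/4*a_Y + 1/4*a_Z + 1/8*a_W + 0*a_U
  a_Z = 0*a_X + 7/16*a_Y + 3/8*a_Z + 1/8*a_W + 1/16*a_U
  a_W = 0*a_X + 0*a_Y + 3/8*a_Z + 9/16*a_W + 1/16*a_U

Substituting a_X = 1 and a_U = 0, rearrange to (I - Q) a = r where r[i] = P(i -> X):
  [3/4, -1/4, -1/8] . (a_Y, a_Z, a_W) = 3/8
  [-7/16, 5/8, -1/8] . (a_Y, a_Z, a_W) = 0
  [0, -3/8, 7/16] . (a_Y, a_Z, a_W) = 0

Solving yields:
  a_Y = 87/104
  a_Z = 147/208
  a_W = 63/104

Starting state is Z, so the absorption probability is a_Z = 147/208.

Answer: 147/208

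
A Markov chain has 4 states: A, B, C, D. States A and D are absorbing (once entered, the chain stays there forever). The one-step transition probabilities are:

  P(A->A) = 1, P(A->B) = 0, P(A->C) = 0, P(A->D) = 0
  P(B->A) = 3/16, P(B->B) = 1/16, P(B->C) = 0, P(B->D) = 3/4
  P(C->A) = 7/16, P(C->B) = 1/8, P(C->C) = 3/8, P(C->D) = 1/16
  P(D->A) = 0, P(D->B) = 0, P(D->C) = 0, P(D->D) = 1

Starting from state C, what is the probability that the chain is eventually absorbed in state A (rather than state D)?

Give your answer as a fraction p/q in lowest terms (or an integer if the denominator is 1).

Answer: 37/50

Derivation:
Let a_i = P(absorbed in A | start in state i).
Boundary conditions: a_A = 1, a_D = 0.
For each transient state i, a_i = sum_j P(i->j) * a_j:
  a_B = 3/16*a_A + 1/16*a_B + 0*a_C + 3/4*a_D
  a_C = 7/16*a_A + 1/8*a_B + 3/8*a_C + 1/16*a_D

Substituting a_A = 1 and a_D = 0, rearrange to (I - Q) a = r where r[i] = P(i -> A):
  [15/16, 0] . (a_B, a_C) = 3/16
  [-1/8, 5/8] . (a_B, a_C) = 7/16

Solving yields:
  a_B = 1/5
  a_C = 37/50

Starting state is C, so the absorption probability is a_C = 37/50.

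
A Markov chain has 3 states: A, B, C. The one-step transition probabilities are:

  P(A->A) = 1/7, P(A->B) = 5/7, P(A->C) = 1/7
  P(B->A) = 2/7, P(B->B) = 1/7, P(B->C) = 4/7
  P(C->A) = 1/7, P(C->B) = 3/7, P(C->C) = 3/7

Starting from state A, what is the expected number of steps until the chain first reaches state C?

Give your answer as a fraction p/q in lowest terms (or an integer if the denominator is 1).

Answer: 77/26

Derivation:
Let h_i = expected steps to first reach C from state i.
Boundary: h_C = 0.
First-step equations for the other states:
  h_A = 1 + 1/7*h_A + 5/7*h_B + 1/7*h_C
  h_B = 1 + 2/7*h_A + 1/7*h_B + 4/7*h_C

Substituting h_C = 0 and rearranging gives the linear system (I - Q) h = 1:
  [6/7, -5/7] . (h_A, h_B) = 1
  [-2/7, 6/7] . (h_A, h_B) = 1

Solving yields:
  h_A = 77/26
  h_B = 28/13

Starting state is A, so the expected hitting time is h_A = 77/26.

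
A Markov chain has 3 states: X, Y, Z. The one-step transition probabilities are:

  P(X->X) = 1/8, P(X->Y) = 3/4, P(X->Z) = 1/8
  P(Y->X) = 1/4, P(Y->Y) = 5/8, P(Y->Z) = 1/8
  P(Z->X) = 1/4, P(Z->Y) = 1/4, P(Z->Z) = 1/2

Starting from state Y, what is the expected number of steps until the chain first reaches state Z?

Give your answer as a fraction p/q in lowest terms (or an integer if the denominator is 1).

Answer: 8

Derivation:
Let h_i = expected steps to first reach Z from state i.
Boundary: h_Z = 0.
First-step equations for the other states:
  h_X = 1 + 1/8*h_X + 3/4*h_Y + 1/8*h_Z
  h_Y = 1 + 1/4*h_X + 5/8*h_Y + 1/8*h_Z

Substituting h_Z = 0 and rearranging gives the linear system (I - Q) h = 1:
  [7/8, -3/4] . (h_X, h_Y) = 1
  [-1/4, 3/8] . (h_X, h_Y) = 1

Solving yields:
  h_X = 8
  h_Y = 8

Starting state is Y, so the expected hitting time is h_Y = 8.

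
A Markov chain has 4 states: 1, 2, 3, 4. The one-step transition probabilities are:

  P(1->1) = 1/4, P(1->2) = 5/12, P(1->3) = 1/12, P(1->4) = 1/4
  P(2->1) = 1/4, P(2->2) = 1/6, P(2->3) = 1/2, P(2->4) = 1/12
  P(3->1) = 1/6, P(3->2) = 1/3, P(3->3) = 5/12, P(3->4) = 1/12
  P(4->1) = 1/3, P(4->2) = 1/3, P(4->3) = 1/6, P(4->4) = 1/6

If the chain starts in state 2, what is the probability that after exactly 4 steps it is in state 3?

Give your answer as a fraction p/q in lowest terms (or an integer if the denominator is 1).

Computing P^4 by repeated multiplication:
P^1 =
  1: [1/4, 5/12, 1/12, 1/4]
  2: [1/4, 1/6, 1/2, 1/12]
  3: [1/6, 1/3, 5/12, 1/12]
  4: [1/3, 1/3, 1/6, 1/6]
P^2 =
  1: [19/72, 41/144, 11/36, 7/48]
  2: [31/144, 47/144, 47/144, 19/144]
  3: [2/9, 7/24, 53/144, 17/144]
  4: [1/4, 11/36, 7/24, 11/72]
P^3 =
  1: [409/1728, 133/432, 91/288, 241/1728]
  2: [101/432, 19/64, 293/864, 25/192]
  3: [11/48, 131/432, 583/1728, 25/192]
  4: [103/432, 131/432, 277/864, 119/864]
P^4 =
  1: [4879/20736, 6257/20736, 757/2304, 929/6912]
  2: [4823/20736, 3145/10368, 3431/10368, 2761/20736]
  3: [2413/10368, 1565/5184, 6905/20736, 305/2304]
  4: [1217/5184, 523/1728, 3401/10368, 155/1152]

(P^4)[2 -> 3] = 3431/10368

Answer: 3431/10368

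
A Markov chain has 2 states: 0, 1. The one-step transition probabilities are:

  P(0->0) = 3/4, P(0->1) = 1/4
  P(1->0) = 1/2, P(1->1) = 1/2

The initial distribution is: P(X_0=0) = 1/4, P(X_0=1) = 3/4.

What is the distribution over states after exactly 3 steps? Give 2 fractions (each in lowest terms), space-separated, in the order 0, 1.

Propagating the distribution step by step (d_{t+1} = d_t * P):
d_0 = (0=1/4, 1=3/4)
  d_1[0] = 1/4*3/4 + 3/4*1/2 = 9/16
  d_1[1] = 1/4*1/4 + 3/4*1/2 = 7/16
d_1 = (0=9/16, 1=7/16)
  d_2[0] = 9/16*3/4 + 7/16*1/2 = 41/64
  d_2[1] = 9/16*1/4 + 7/16*1/2 = 23/64
d_2 = (0=41/64, 1=23/64)
  d_3[0] = 41/64*3/4 + 23/64*1/2 = 169/256
  d_3[1] = 41/64*1/4 + 23/64*1/2 = 87/256
d_3 = (0=169/256, 1=87/256)

Answer: 169/256 87/256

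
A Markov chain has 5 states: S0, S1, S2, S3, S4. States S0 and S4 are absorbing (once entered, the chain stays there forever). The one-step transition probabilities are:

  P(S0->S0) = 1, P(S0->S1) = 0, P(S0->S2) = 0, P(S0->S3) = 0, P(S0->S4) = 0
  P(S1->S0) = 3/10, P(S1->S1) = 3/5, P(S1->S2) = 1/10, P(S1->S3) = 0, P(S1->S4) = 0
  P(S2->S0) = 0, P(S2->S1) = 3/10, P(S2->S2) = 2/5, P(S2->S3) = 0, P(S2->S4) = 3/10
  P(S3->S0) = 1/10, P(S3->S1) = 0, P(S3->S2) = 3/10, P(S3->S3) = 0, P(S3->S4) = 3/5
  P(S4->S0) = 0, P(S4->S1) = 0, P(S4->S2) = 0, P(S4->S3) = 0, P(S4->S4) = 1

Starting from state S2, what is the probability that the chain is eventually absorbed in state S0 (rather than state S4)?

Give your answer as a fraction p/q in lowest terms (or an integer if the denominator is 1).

Let a_i = P(absorbed in S0 | start in state i).
Boundary conditions: a_S0 = 1, a_S4 = 0.
For each transient state i, a_i = sum_j P(i->j) * a_j:
  a_S1 = 3/10*a_S0 + 3/5*a_S1 + 1/10*a_S2 + 0*a_S3 + 0*a_S4
  a_S2 = 0*a_S0 + 3/10*a_S1 + 2/5*a_S2 + 0*a_S3 + 3/10*a_S4
  a_S3 = 1/10*a_S0 + 0*a_S1 + 3/10*a_S2 + 0*a_S3 + 3/5*a_S4

Substituting a_S0 = 1 and a_S4 = 0, rearrange to (I - Q) a = r where r[i] = P(i -> S0):
  [2/5, -1/10, 0] . (a_S1, a_S2, a_S3) = 3/10
  [-3/10, 3/5, 0] . (a_S1, a_S2, a_S3) = 0
  [0, -3/10, 1] . (a_S1, a_S2, a_S3) = 1/10

Solving yields:
  a_S1 = 6/7
  a_S2 = 3/7
  a_S3 = 8/35

Starting state is S2, so the absorption probability is a_S2 = 3/7.

Answer: 3/7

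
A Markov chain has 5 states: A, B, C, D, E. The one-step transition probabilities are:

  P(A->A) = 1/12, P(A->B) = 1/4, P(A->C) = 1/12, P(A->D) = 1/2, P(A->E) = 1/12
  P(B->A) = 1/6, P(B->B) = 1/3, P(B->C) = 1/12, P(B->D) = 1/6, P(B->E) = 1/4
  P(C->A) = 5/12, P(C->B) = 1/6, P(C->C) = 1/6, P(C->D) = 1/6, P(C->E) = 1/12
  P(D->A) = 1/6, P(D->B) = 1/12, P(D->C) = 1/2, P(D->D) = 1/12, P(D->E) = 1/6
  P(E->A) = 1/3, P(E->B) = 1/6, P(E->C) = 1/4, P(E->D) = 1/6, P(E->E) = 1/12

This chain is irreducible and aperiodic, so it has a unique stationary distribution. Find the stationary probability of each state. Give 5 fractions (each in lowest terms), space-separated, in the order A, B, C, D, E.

Answer: 3009/13391 5361/26782 2904/13391 2986/13391 3623/26782

Derivation:
The stationary distribution satisfies pi = pi * P, i.e.:
  pi_A = 1/12*pi_A + 1/6*pi_B + 5/12*pi_C + 1/6*pi_D + 1/3*pi_E
  pi_B = 1/4*pi_A + 1/3*pi_B + 1/6*pi_C + 1/12*pi_D + 1/6*pi_E
  pi_C = 1/12*pi_A + 1/12*pi_B + 1/6*pi_C + 1/2*pi_D + 1/4*pi_E
  pi_D = 1/2*pi_A + 1/6*pi_B + 1/6*pi_C + 1/12*pi_D + 1/6*pi_E
  pi_E = 1/12*pi_A + 1/4*pi_B + 1/12*pi_C + 1/6*pi_D + 1/12*pi_E
with normalization: pi_A + pi_B + pi_C + pi_D + pi_E = 1.

Using the first 4 balance equations plus normalization, the linear system A*pi = b is:
  [-11/12, 1/6, 5/12, 1/6, 1/3] . pi = 0
  [1/4, -2/3, 1/6, 1/12, 1/6] . pi = 0
  [1/12, 1/12, -5/6, 1/2, 1/4] . pi = 0
  [1/2, 1/6, 1/6, -11/12, 1/6] . pi = 0
  [1, 1, 1, 1, 1] . pi = 1

Solving yields:
  pi_A = 3009/13391
  pi_B = 5361/26782
  pi_C = 2904/13391
  pi_D = 2986/13391
  pi_E = 3623/26782

Verification (pi * P):
  3009/13391*1/12 + 5361/26782*1/6 + 2904/13391*5/12 + 2986/13391*1/6 + 3623/26782*1/3 = 3009/13391 = pi_A  (ok)
  3009/13391*1/4 + 5361/26782*1/3 + 2904/13391*1/6 + 2986/13391*1/12 + 3623/26782*1/6 = 5361/26782 = pi_B  (ok)
  3009/13391*1/12 + 5361/26782*1/12 + 2904/13391*1/6 + 2986/13391*1/2 + 3623/26782*1/4 = 2904/13391 = pi_C  (ok)
  3009/13391*1/2 + 5361/26782*1/6 + 2904/13391*1/6 + 2986/13391*1/12 + 3623/26782*1/6 = 2986/13391 = pi_D  (ok)
  3009/13391*1/12 + 5361/26782*1/4 + 2904/13391*1/12 + 2986/13391*1/6 + 3623/26782*1/12 = 3623/26782 = pi_E  (ok)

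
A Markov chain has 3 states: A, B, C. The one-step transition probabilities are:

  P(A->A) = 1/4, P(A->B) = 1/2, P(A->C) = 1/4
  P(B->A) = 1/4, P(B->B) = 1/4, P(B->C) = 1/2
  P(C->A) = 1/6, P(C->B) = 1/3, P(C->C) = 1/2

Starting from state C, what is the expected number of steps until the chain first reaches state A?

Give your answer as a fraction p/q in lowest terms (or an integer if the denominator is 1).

Answer: 26/5

Derivation:
Let h_i = expected steps to first reach A from state i.
Boundary: h_A = 0.
First-step equations for the other states:
  h_B = 1 + 1/4*h_A + 1/4*h_B + 1/2*h_C
  h_C = 1 + 1/6*h_A + 1/3*h_B + 1/2*h_C

Substituting h_A = 0 and rearranging gives the linear system (I - Q) h = 1:
  [3/4, -1/2] . (h_B, h_C) = 1
  [-1/3, 1/2] . (h_B, h_C) = 1

Solving yields:
  h_B = 24/5
  h_C = 26/5

Starting state is C, so the expected hitting time is h_C = 26/5.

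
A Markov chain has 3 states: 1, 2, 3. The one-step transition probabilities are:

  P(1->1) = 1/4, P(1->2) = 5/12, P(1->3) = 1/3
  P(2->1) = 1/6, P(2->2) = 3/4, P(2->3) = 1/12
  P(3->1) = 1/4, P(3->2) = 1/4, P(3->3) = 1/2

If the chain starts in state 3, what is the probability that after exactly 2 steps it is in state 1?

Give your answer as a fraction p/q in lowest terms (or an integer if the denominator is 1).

Answer: 11/48

Derivation:
Computing P^2 by repeated multiplication:
P^1 =
  1: [1/4, 5/12, 1/3]
  2: [1/6, 3/4, 1/12]
  3: [1/4, 1/4, 1/2]
P^2 =
  1: [31/144, 1/2, 41/144]
  2: [3/16, 47/72, 23/144]
  3: [11/48, 5/12, 17/48]

(P^2)[3 -> 1] = 11/48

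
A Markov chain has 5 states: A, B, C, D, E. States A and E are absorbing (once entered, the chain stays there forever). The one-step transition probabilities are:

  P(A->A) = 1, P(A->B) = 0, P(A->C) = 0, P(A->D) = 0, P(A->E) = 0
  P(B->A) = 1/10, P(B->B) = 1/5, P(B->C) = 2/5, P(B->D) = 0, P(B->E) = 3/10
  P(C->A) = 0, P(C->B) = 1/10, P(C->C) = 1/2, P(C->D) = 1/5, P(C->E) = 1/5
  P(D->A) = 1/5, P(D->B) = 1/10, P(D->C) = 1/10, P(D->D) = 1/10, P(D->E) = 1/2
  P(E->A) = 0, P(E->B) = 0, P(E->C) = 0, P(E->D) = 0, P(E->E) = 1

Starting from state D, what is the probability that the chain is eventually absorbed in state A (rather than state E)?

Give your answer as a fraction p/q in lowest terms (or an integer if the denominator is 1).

Answer: 13/50

Derivation:
Let a_i = P(absorbed in A | start in state i).
Boundary conditions: a_A = 1, a_E = 0.
For each transient state i, a_i = sum_j P(i->j) * a_j:
  a_B = 1/10*a_A + 1/5*a_B + 2/5*a_C + 0*a_D + 3/10*a_E
  a_C = 0*a_A + 1/10*a_B + 1/2*a_C + 1/5*a_D + 1/5*a_E
  a_D = 1/5*a_A + 1/10*a_B + 1/10*a_C + 1/10*a_D + 1/2*a_E

Substituting a_A = 1 and a_E = 0, rearrange to (I - Q) a = r where r[i] = P(i -> A):
  [4/5, -2/5, 0] . (a_B, a_C, a_D) = 1/10
  [-1/10, 1/2, -1/5] . (a_B, a_C, a_D) = 0
  [-1/10, -1/10, 9/10] . (a_B, a_C, a_D) = 1/5

Solving yields:
  a_B = 59/300
  a_C = 43/300
  a_D = 13/50

Starting state is D, so the absorption probability is a_D = 13/50.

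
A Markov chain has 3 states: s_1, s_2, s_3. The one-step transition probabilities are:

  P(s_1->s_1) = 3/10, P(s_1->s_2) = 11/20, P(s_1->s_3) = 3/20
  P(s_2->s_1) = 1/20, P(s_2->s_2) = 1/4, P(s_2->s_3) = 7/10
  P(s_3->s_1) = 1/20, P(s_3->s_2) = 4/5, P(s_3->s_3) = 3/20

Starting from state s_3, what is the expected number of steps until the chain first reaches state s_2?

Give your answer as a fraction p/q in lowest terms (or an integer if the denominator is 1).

Let h_i = expected steps to first reach s_2 from state i.
Boundary: h_s_2 = 0.
First-step equations for the other states:
  h_s_1 = 1 + 3/10*h_s_1 + 11/20*h_s_2 + 3/20*h_s_3
  h_s_3 = 1 + 1/20*h_s_1 + 4/5*h_s_2 + 3/20*h_s_3

Substituting h_s_2 = 0 and rearranging gives the linear system (I - Q) h = 1:
  [7/10, -3/20] . (h_s_1, h_s_3) = 1
  [-1/20, 17/20] . (h_s_1, h_s_3) = 1

Solving yields:
  h_s_1 = 80/47
  h_s_3 = 60/47

Starting state is s_3, so the expected hitting time is h_s_3 = 60/47.

Answer: 60/47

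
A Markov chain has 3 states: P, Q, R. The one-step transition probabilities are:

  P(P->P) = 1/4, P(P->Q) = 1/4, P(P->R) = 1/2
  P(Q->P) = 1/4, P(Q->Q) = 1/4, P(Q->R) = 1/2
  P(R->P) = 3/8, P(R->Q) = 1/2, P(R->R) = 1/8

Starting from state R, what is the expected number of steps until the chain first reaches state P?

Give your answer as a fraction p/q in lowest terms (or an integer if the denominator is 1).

Let h_i = expected steps to first reach P from state i.
Boundary: h_P = 0.
First-step equations for the other states:
  h_Q = 1 + 1/4*h_P + 1/4*h_Q + 1/2*h_R
  h_R = 1 + 3/8*h_P + 1/2*h_Q + 1/8*h_R

Substituting h_P = 0 and rearranging gives the linear system (I - Q) h = 1:
  [3/4, -1/2] . (h_Q, h_R) = 1
  [-1/2, 7/8] . (h_Q, h_R) = 1

Solving yields:
  h_Q = 44/13
  h_R = 40/13

Starting state is R, so the expected hitting time is h_R = 40/13.

Answer: 40/13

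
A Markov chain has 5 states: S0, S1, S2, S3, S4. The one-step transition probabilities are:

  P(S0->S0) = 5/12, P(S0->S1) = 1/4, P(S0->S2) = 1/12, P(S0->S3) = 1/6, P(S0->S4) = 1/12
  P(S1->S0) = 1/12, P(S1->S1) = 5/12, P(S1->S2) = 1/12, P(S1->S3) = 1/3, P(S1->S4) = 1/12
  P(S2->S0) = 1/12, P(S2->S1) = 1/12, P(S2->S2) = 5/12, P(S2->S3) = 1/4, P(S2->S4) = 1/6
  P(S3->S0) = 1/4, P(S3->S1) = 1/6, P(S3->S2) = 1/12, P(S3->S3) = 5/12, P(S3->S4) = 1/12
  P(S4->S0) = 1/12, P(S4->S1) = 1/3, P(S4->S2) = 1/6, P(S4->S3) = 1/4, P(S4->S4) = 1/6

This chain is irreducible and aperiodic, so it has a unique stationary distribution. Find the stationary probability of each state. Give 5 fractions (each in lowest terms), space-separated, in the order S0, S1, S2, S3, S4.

The stationary distribution satisfies pi = pi * P, i.e.:
  pi_S0 = 5/12*pi_S0 + 1/12*pi_S1 + 1/12*pi_S2 + 1/4*pi_S3 + 1/12*pi_S4
  pi_S1 = 1/4*pi_S0 + 5/12*pi_S1 + 1/12*pi_S2 + 1/6*pi_S3 + 1/3*pi_S4
  pi_S2 = 1/12*pi_S0 + 1/12*pi_S1 + 5/12*pi_S2 + 1/12*pi_S3 + 1/6*pi_S4
  pi_S3 = 1/6*pi_S0 + 1/3*pi_S1 + 1/4*pi_S2 + 5/12*pi_S3 + 1/4*pi_S4
  pi_S4 = 1/12*pi_S0 + 1/12*pi_S1 + 1/6*pi_S2 + 1/12*pi_S3 + 1/6*pi_S4
with normalization: pi_S0 + pi_S1 + pi_S2 + pi_S3 + pi_S4 = 1.

Using the first 4 balance equations plus normalization, the linear system A*pi = b is:
  [-7/12, 1/12, 1/12, 1/4, 1/12] . pi = 0
  [1/4, -7/12, 1/12, 1/6, 1/3] . pi = 0
  [1/12, 1/12, -7/12, 1/12, 1/6] . pi = 0
  [1/6, 1/3, 1/4, -7/12, 1/4] . pi = 0
  [1, 1, 1, 1, 1] . pi = 1

Solving yields:
  pi_S0 = 537/2668
  pi_S1 = 673/2668
  pi_S2 = 4/29
  pi_S3 = 407/1334
  pi_S4 = 3/29

Verification (pi * P):
  537/2668*5/12 + 673/2668*1/12 + 4/29*1/12 + 407/1334*1/4 + 3/29*1/12 = 537/2668 = pi_S0  (ok)
  537/2668*1/4 + 673/2668*5/12 + 4/29*1/12 + 407/1334*1/6 + 3/29*1/3 = 673/2668 = pi_S1  (ok)
  537/2668*1/12 + 673/2668*1/12 + 4/29*5/12 + 407/1334*1/12 + 3/29*1/6 = 4/29 = pi_S2  (ok)
  537/2668*1/6 + 673/2668*1/3 + 4/29*1/4 + 407/1334*5/12 + 3/29*1/4 = 407/1334 = pi_S3  (ok)
  537/2668*1/12 + 673/2668*1/12 + 4/29*1/6 + 407/1334*1/12 + 3/29*1/6 = 3/29 = pi_S4  (ok)

Answer: 537/2668 673/2668 4/29 407/1334 3/29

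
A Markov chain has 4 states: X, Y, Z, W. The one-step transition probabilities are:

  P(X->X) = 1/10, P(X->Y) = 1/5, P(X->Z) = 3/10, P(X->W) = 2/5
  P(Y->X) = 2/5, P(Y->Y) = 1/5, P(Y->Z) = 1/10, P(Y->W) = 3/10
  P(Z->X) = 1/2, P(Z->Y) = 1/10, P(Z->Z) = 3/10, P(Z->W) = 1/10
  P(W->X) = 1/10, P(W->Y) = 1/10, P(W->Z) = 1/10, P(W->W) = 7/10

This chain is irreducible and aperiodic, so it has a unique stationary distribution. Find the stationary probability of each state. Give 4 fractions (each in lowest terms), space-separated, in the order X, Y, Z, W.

Answer: 11/52 7/52 37/208 99/208

Derivation:
The stationary distribution satisfies pi = pi * P, i.e.:
  pi_X = 1/10*pi_X + 2/5*pi_Y + 1/2*pi_Z + 1/10*pi_W
  pi_Y = 1/5*pi_X + 1/5*pi_Y + 1/10*pi_Z + 1/10*pi_W
  pi_Z = 3/10*pi_X + 1/10*pi_Y + 3/10*pi_Z + 1/10*pi_W
  pi_W = 2/5*pi_X + 3/10*pi_Y + 1/10*pi_Z + 7/10*pi_W
with normalization: pi_X + pi_Y + pi_Z + pi_W = 1.

Using the first 3 balance equations plus normalization, the linear system A*pi = b is:
  [-9/10, 2/5, 1/2, 1/10] . pi = 0
  [1/5, -4/5, 1/10, 1/10] . pi = 0
  [3/10, 1/10, -7/10, 1/10] . pi = 0
  [1, 1, 1, 1] . pi = 1

Solving yields:
  pi_X = 11/52
  pi_Y = 7/52
  pi_Z = 37/208
  pi_W = 99/208

Verification (pi * P):
  11/52*1/10 + 7/52*2/5 + 37/208*1/2 + 99/208*1/10 = 11/52 = pi_X  (ok)
  11/52*1/5 + 7/52*1/5 + 37/208*1/10 + 99/208*1/10 = 7/52 = pi_Y  (ok)
  11/52*3/10 + 7/52*1/10 + 37/208*3/10 + 99/208*1/10 = 37/208 = pi_Z  (ok)
  11/52*2/5 + 7/52*3/10 + 37/208*1/10 + 99/208*7/10 = 99/208 = pi_W  (ok)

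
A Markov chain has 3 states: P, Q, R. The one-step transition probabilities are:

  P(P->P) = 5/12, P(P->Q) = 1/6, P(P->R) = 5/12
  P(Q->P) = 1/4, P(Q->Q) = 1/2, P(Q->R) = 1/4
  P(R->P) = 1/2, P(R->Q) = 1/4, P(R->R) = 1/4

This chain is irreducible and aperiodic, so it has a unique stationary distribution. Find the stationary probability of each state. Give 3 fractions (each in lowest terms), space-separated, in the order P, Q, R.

Answer: 15/38 11/38 6/19

Derivation:
The stationary distribution satisfies pi = pi * P, i.e.:
  pi_P = 5/12*pi_P + 1/4*pi_Q + 1/2*pi_R
  pi_Q = 1/6*pi_P + 1/2*pi_Q + 1/4*pi_R
  pi_R = 5/12*pi_P + 1/4*pi_Q + 1/4*pi_R
with normalization: pi_P + pi_Q + pi_R = 1.

Using the first 2 balance equations plus normalization, the linear system A*pi = b is:
  [-7/12, 1/4, 1/2] . pi = 0
  [1/6, -1/2, 1/4] . pi = 0
  [1, 1, 1] . pi = 1

Solving yields:
  pi_P = 15/38
  pi_Q = 11/38
  pi_R = 6/19

Verification (pi * P):
  15/38*5/12 + 11/38*1/4 + 6/19*1/2 = 15/38 = pi_P  (ok)
  15/38*1/6 + 11/38*1/2 + 6/19*1/4 = 11/38 = pi_Q  (ok)
  15/38*5/12 + 11/38*1/4 + 6/19*1/4 = 6/19 = pi_R  (ok)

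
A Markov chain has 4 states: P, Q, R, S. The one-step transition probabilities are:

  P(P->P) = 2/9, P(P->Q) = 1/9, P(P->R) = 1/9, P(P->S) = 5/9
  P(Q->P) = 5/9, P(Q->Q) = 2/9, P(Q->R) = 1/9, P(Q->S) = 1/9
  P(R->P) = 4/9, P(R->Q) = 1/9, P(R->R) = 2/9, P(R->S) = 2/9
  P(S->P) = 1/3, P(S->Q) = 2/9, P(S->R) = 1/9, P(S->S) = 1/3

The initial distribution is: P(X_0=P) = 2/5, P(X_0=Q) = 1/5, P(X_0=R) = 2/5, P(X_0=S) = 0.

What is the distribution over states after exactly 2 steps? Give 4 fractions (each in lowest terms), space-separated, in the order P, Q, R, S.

Answer: 137/405 22/135 52/405 10/27

Derivation:
Propagating the distribution step by step (d_{t+1} = d_t * P):
d_0 = (P=2/5, Q=1/5, R=2/5, S=0)
  d_1[P] = 2/5*2/9 + 1/5*5/9 + 2/5*4/9 + 0*1/3 = 17/45
  d_1[Q] = 2/5*1/9 + 1/5*2/9 + 2/5*1/9 + 0*2/9 = 2/15
  d_1[R] = 2/5*1/9 + 1/5*1/9 + 2/5*2/9 + 0*1/9 = 7/45
  d_1[S] = 2/5*5/9 + 1/5*1/9 + 2/5*2/9 + 0*1/3 = 1/3
d_1 = (P=17/45, Q=2/15, R=7/45, S=1/3)
  d_2[P] = 17/45*2/9 + 2/15*5/9 + 7/45*4/9 + 1/3*1/3 = 137/405
  d_2[Q] = 17/45*1/9 + 2/15*2/9 + 7/45*1/9 + 1/3*2/9 = 22/135
  d_2[R] = 17/45*1/9 + 2/15*1/9 + 7/45*2/9 + 1/3*1/9 = 52/405
  d_2[S] = 17/45*5/9 + 2/15*1/9 + 7/45*2/9 + 1/3*1/3 = 10/27
d_2 = (P=137/405, Q=22/135, R=52/405, S=10/27)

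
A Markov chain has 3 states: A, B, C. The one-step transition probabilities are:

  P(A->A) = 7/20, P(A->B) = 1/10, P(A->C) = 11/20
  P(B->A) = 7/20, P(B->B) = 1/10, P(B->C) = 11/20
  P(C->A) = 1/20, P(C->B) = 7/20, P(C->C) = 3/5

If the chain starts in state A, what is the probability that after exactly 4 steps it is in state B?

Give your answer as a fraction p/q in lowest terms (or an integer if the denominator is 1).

Answer: 7831/32000

Derivation:
Computing P^4 by repeated multiplication:
P^1 =
  A: [7/20, 1/10, 11/20]
  B: [7/20, 1/10, 11/20]
  C: [1/20, 7/20, 3/5]
P^2 =
  A: [37/200, 19/80, 231/400]
  B: [37/200, 19/80, 231/400]
  C: [17/100, 1/4, 29/50]
P^3 =
  A: [707/4000, 391/1600, 4631/8000]
  B: [707/4000, 391/1600, 4631/8000]
  C: [22/125, 49/200, 579/1000]
P^4 =
  A: [14107/80000, 7831/32000, 92631/160000]
  B: [14107/80000, 7831/32000, 92631/160000]
  C: [1763/10000, 979/4000, 11579/20000]

(P^4)[A -> B] = 7831/32000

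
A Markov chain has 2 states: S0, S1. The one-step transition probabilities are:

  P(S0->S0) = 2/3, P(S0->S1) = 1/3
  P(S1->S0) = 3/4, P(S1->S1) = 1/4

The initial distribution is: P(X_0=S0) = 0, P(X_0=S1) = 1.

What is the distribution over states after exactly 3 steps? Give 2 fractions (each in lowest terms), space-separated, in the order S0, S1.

Propagating the distribution step by step (d_{t+1} = d_t * P):
d_0 = (S0=0, S1=1)
  d_1[S0] = 0*2/3 + 1*3/4 = 3/4
  d_1[S1] = 0*1/3 + 1*1/4 = 1/4
d_1 = (S0=3/4, S1=1/4)
  d_2[S0] = 3/4*2/3 + 1/4*3/4 = 11/16
  d_2[S1] = 3/4*1/3 + 1/4*1/4 = 5/16
d_2 = (S0=11/16, S1=5/16)
  d_3[S0] = 11/16*2/3 + 5/16*3/4 = 133/192
  d_3[S1] = 11/16*1/3 + 5/16*1/4 = 59/192
d_3 = (S0=133/192, S1=59/192)

Answer: 133/192 59/192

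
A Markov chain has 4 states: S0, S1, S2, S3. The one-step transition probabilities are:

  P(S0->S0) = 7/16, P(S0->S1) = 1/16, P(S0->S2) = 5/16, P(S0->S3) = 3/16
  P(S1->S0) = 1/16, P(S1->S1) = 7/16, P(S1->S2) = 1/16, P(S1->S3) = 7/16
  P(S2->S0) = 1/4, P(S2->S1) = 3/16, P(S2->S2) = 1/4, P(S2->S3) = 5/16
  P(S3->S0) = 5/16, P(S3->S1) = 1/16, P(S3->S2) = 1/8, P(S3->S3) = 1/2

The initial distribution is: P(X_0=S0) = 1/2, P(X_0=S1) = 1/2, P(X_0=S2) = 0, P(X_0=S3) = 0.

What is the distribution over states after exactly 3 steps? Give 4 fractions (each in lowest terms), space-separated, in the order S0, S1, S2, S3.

Propagating the distribution step by step (d_{t+1} = d_t * P):
d_0 = (S0=1/2, S1=1/2, S2=0, S3=0)
  d_1[S0] = 1/2*7/16 + 1/2*1/16 + 0*1/4 + 0*5/16 = 1/4
  d_1[S1] = 1/2*1/16 + 1/2*7/16 + 0*3/16 + 0*1/16 = 1/4
  d_1[S2] = 1/2*5/16 + 1/2*1/16 + 0*1/4 + 0*1/8 = 3/16
  d_1[S3] = 1/2*3/16 + 1/2*7/16 + 0*5/16 + 0*1/2 = 5/16
d_1 = (S0=1/4, S1=1/4, S2=3/16, S3=5/16)
  d_2[S0] = 1/4*7/16 + 1/4*1/16 + 3/16*1/4 + 5/16*5/16 = 69/256
  d_2[S1] = 1/4*1/16 + 1/4*7/16 + 3/16*3/16 + 5/16*1/16 = 23/128
  d_2[S2] = 1/4*5/16 + 1/4*1/16 + 3/16*1/4 + 5/16*1/8 = 23/128
  d_2[S3] = 1/4*3/16 + 1/4*7/16 + 3/16*5/16 + 5/16*1/2 = 95/256
d_2 = (S0=69/256, S1=23/128, S2=23/128, S3=95/256)
  d_3[S0] = 69/256*7/16 + 23/128*1/16 + 23/128*1/4 + 95/256*5/16 = 297/1024
  d_3[S1] = 69/256*1/16 + 23/128*7/16 + 23/128*3/16 + 95/256*1/16 = 39/256
  d_3[S2] = 69/256*5/16 + 23/128*1/16 + 23/128*1/4 + 95/256*1/8 = 765/4096
  d_3[S3] = 69/256*3/16 + 23/128*7/16 + 23/128*5/16 + 95/256*1/2 = 1519/4096
d_3 = (S0=297/1024, S1=39/256, S2=765/4096, S3=1519/4096)

Answer: 297/1024 39/256 765/4096 1519/4096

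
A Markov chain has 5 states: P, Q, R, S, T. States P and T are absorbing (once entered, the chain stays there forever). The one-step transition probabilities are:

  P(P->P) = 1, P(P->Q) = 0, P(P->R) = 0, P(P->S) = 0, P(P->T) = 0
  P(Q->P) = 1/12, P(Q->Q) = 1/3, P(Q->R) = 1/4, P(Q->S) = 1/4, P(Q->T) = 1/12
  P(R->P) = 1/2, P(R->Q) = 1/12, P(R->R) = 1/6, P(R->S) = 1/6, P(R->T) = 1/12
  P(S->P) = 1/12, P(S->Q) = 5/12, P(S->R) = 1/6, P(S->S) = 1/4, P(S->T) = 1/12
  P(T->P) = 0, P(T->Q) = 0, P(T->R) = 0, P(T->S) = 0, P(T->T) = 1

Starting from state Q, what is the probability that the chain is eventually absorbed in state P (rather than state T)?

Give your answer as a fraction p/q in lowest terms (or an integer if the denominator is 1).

Let a_i = P(absorbed in P | start in state i).
Boundary conditions: a_P = 1, a_T = 0.
For each transient state i, a_i = sum_j P(i->j) * a_j:
  a_Q = 1/12*a_P + 1/3*a_Q + 1/4*a_R + 1/4*a_S + 1/12*a_T
  a_R = 1/2*a_P + 1/12*a_Q + 1/6*a_R + 1/6*a_S + 1/12*a_T
  a_S = 1/12*a_P + 5/12*a_Q + 1/6*a_R + 1/4*a_S + 1/12*a_T

Substituting a_P = 1 and a_T = 0, rearrange to (I - Q) a = r where r[i] = P(i -> P):
  [2/3, -1/4, -1/4] . (a_Q, a_R, a_S) = 1/12
  [-1/12, 5/6, -1/6] . (a_Q, a_R, a_S) = 1/2
  [-5/12, -1/6, 3/4] . (a_Q, a_R, a_S) = 1/12

Solving yields:
  a_Q = 64/95
  a_R = 4/5
  a_S = 63/95

Starting state is Q, so the absorption probability is a_Q = 64/95.

Answer: 64/95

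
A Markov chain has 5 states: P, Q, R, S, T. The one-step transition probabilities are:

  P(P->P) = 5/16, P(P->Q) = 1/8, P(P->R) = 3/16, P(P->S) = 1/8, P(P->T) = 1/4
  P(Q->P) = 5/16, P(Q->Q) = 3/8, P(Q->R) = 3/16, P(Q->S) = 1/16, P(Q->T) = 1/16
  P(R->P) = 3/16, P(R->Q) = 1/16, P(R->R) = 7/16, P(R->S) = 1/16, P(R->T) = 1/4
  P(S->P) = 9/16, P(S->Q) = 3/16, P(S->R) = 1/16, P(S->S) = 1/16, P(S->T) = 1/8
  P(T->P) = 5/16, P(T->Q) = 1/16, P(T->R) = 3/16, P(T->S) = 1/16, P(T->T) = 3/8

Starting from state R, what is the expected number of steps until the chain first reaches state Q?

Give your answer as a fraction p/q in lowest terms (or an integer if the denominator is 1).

Let h_i = expected steps to first reach Q from state i.
Boundary: h_Q = 0.
First-step equations for the other states:
  h_P = 1 + 5/16*h_P + 1/8*h_Q + 3/16*h_R + 1/8*h_S + 1/4*h_T
  h_R = 1 + 3/16*h_P + 1/16*h_Q + 7/16*h_R + 1/16*h_S + 1/4*h_T
  h_S = 1 + 9/16*h_P + 3/16*h_Q + 1/16*h_R + 1/16*h_S + 1/8*h_T
  h_T = 1 + 5/16*h_P + 1/16*h_Q + 3/16*h_R + 1/16*h_S + 3/8*h_T

Substituting h_Q = 0 and rearranging gives the linear system (I - Q) h = 1:
  [11/16, -3/16, -1/8, -1/4] . (h_P, h_R, h_S, h_T) = 1
  [-3/16, 9/16, -1/16, -1/4] . (h_P, h_R, h_S, h_T) = 1
  [-9/16, -1/16, 15/16, -1/8] . (h_P, h_R, h_S, h_T) = 1
  [-5/16, -3/16, -1/16, 5/8] . (h_P, h_R, h_S, h_T) = 1

Solving yields:
  h_P = 11216/1107
  h_R = 12224/1107
  h_S = 10336/1107
  h_T = 12080/1107

Starting state is R, so the expected hitting time is h_R = 12224/1107.

Answer: 12224/1107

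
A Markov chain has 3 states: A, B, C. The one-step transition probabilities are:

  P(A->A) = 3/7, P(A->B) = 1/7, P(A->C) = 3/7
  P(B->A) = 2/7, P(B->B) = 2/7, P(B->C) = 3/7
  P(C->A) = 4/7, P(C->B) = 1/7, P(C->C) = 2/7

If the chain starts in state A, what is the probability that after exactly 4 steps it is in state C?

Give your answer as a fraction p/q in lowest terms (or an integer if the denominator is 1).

Answer: 900/2401

Derivation:
Computing P^4 by repeated multiplication:
P^1 =
  A: [3/7, 1/7, 3/7]
  B: [2/7, 2/7, 3/7]
  C: [4/7, 1/7, 2/7]
P^2 =
  A: [23/49, 8/49, 18/49]
  B: [22/49, 9/49, 18/49]
  C: [22/49, 8/49, 19/49]
P^3 =
  A: [157/343, 57/343, 129/343]
  B: [156/343, 58/343, 129/343]
  C: [158/343, 57/343, 128/343]
P^4 =
  A: [1101/2401, 400/2401, 900/2401]
  B: [1100/2401, 401/2401, 900/2401]
  C: [1100/2401, 400/2401, 901/2401]

(P^4)[A -> C] = 900/2401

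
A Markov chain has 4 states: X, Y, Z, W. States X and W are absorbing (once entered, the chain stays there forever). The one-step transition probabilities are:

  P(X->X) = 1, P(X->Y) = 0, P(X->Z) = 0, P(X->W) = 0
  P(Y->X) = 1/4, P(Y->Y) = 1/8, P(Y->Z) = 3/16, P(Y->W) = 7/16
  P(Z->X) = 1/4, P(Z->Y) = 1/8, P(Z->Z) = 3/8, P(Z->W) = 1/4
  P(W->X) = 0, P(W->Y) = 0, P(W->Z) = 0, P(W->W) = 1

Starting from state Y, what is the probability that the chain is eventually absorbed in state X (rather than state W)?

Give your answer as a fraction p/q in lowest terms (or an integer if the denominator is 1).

Answer: 26/67

Derivation:
Let a_i = P(absorbed in X | start in state i).
Boundary conditions: a_X = 1, a_W = 0.
For each transient state i, a_i = sum_j P(i->j) * a_j:
  a_Y = 1/4*a_X + 1/8*a_Y + 3/16*a_Z + 7/16*a_W
  a_Z = 1/4*a_X + 1/8*a_Y + 3/8*a_Z + 1/4*a_W

Substituting a_X = 1 and a_W = 0, rearrange to (I - Q) a = r where r[i] = P(i -> X):
  [7/8, -3/16] . (a_Y, a_Z) = 1/4
  [-1/8, 5/8] . (a_Y, a_Z) = 1/4

Solving yields:
  a_Y = 26/67
  a_Z = 32/67

Starting state is Y, so the absorption probability is a_Y = 26/67.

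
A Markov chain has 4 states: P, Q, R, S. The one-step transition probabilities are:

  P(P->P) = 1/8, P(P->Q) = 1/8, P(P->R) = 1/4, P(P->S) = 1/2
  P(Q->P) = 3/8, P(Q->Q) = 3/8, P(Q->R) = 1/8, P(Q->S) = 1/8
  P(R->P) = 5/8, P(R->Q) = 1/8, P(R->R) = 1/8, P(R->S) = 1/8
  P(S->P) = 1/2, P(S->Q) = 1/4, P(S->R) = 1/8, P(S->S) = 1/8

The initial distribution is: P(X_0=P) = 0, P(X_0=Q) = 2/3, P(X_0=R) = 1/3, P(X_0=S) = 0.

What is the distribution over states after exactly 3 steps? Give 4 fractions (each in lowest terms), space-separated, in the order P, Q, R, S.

Answer: 195/512 331/1536 251/1536 123/512

Derivation:
Propagating the distribution step by step (d_{t+1} = d_t * P):
d_0 = (P=0, Q=2/3, R=1/3, S=0)
  d_1[P] = 0*1/8 + 2/3*3/8 + 1/3*5/8 + 0*1/2 = 11/24
  d_1[Q] = 0*1/8 + 2/3*3/8 + 1/3*1/8 + 0*1/4 = 7/24
  d_1[R] = 0*1/4 + 2/3*1/8 + 1/3*1/8 + 0*1/8 = 1/8
  d_1[S] = 0*1/2 + 2/3*1/8 + 1/3*1/8 + 0*1/8 = 1/8
d_1 = (P=11/24, Q=7/24, R=1/8, S=1/8)
  d_2[P] = 11/24*1/8 + 7/24*3/8 + 1/8*5/8 + 1/8*1/2 = 59/192
  d_2[Q] = 11/24*1/8 + 7/24*3/8 + 1/8*1/8 + 1/8*1/4 = 41/192
  d_2[R] = 11/24*1/4 + 7/24*1/8 + 1/8*1/8 + 1/8*1/8 = 35/192
  d_2[S] = 11/24*1/2 + 7/24*1/8 + 1/8*1/8 + 1/8*1/8 = 19/64
d_2 = (P=59/192, Q=41/192, R=35/192, S=19/64)
  d_3[P] = 59/192*1/8 + 41/192*3/8 + 35/192*5/8 + 19/64*1/2 = 195/512
  d_3[Q] = 59/192*1/8 + 41/192*3/8 + 35/192*1/8 + 19/64*1/4 = 331/1536
  d_3[R] = 59/192*1/4 + 41/192*1/8 + 35/192*1/8 + 19/64*1/8 = 251/1536
  d_3[S] = 59/192*1/2 + 41/192*1/8 + 35/192*1/8 + 19/64*1/8 = 123/512
d_3 = (P=195/512, Q=331/1536, R=251/1536, S=123/512)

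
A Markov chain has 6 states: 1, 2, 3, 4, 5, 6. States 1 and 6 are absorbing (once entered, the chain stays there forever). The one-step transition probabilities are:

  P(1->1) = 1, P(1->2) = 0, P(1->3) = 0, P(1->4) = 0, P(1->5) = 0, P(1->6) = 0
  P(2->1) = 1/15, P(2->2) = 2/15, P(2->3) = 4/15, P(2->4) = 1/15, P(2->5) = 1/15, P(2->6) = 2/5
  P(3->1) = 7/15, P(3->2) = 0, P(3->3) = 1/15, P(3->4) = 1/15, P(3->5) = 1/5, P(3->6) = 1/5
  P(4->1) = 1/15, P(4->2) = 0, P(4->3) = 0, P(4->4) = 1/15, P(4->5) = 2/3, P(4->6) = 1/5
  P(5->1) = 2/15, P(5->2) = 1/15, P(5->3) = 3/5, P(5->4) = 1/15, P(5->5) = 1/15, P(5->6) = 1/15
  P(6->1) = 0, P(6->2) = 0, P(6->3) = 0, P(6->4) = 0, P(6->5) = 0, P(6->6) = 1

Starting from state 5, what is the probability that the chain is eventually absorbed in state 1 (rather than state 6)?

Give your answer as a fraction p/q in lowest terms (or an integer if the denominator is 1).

Answer: 17467/27224

Derivation:
Let a_i = P(absorbed in 1 | start in state i).
Boundary conditions: a_1 = 1, a_6 = 0.
For each transient state i, a_i = sum_j P(i->j) * a_j:
  a_2 = 1/15*a_1 + 2/15*a_2 + 4/15*a_3 + 1/15*a_4 + 1/15*a_5 + 2/5*a_6
  a_3 = 7/15*a_1 + 0*a_2 + 1/15*a_3 + 1/15*a_4 + 1/5*a_5 + 1/5*a_6
  a_4 = 1/15*a_1 + 0*a_2 + 0*a_3 + 1/15*a_4 + 2/3*a_5 + 1/5*a_6
  a_5 = 2/15*a_1 + 1/15*a_2 + 3/5*a_3 + 1/15*a_4 + 1/15*a_5 + 1/15*a_6

Substituting a_1 = 1 and a_6 = 0, rearrange to (I - Q) a = r where r[i] = P(i -> 1):
  [13/15, -4/15, -1/15, -1/15] . (a_2, a_3, a_4, a_5) = 1/15
  [0, 14/15, -1/15, -1/5] . (a_2, a_3, a_4, a_5) = 7/15
  [0, 0, 14/15, -2/3] . (a_2, a_3, a_4, a_5) = 1/15
  [-1/15, -3/5, -1/15, 14/15] . (a_2, a_3, a_4, a_5) = 2/15

Solving yields:
  a_2 = 2551/6806
  a_3 = 18385/27224
  a_4 = 14421/27224
  a_5 = 17467/27224

Starting state is 5, so the absorption probability is a_5 = 17467/27224.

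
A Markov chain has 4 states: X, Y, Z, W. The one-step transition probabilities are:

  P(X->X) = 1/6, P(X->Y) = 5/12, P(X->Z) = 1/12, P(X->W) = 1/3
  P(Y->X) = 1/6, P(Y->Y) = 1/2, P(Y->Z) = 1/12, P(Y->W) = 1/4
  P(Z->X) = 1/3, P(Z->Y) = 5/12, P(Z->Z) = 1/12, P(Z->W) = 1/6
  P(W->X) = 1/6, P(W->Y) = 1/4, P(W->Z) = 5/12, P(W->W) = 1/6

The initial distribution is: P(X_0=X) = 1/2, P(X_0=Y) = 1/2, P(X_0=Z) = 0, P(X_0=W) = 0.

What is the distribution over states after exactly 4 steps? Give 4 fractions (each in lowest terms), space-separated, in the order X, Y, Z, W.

Propagating the distribution step by step (d_{t+1} = d_t * P):
d_0 = (X=1/2, Y=1/2, Z=0, W=0)
  d_1[X] = 1/2*1/6 + 1/2*1/6 + 0*1/3 + 0*1/6 = 1/6
  d_1[Y] = 1/2*5/12 + 1/2*1/2 + 0*5/12 + 0*1/4 = 11/24
  d_1[Z] = 1/2*1/12 + 1/2*1/12 + 0*1/12 + 0*5/12 = 1/12
  d_1[W] = 1/2*1/3 + 1/2*1/4 + 0*1/6 + 0*1/6 = 7/24
d_1 = (X=1/6, Y=11/24, Z=1/12, W=7/24)
  d_2[X] = 1/6*1/6 + 11/24*1/6 + 1/12*1/3 + 7/24*1/6 = 13/72
  d_2[Y] = 1/6*5/12 + 11/24*1/2 + 1/12*5/12 + 7/24*1/4 = 13/32
  d_2[Z] = 1/6*1/12 + 11/24*1/12 + 1/12*1/12 + 7/24*5/12 = 13/72
  d_2[W] = 1/6*1/3 + 11/24*1/4 + 1/12*1/6 + 7/24*1/6 = 67/288
d_2 = (X=13/72, Y=13/32, Z=13/72, W=67/288)
  d_3[X] = 13/72*1/6 + 13/32*1/6 + 13/72*1/3 + 67/288*1/6 = 85/432
  d_3[Y] = 13/72*5/12 + 13/32*1/2 + 13/72*5/12 + 67/288*1/4 = 1423/3456
  d_3[Z] = 13/72*1/12 + 13/32*1/12 + 13/72*1/12 + 67/288*5/12 = 139/864
  d_3[W] = 13/72*1/3 + 13/32*1/4 + 13/72*1/6 + 67/288*1/6 = 797/3456
d_3 = (X=85/432, Y=1423/3456, Z=139/864, W=797/3456)
  d_4[X] = 85/432*1/6 + 1423/3456*1/6 + 139/864*1/3 + 797/3456*1/6 = 1003/5184
  d_4[Y] = 85/432*5/12 + 1423/3456*1/2 + 139/864*5/12 + 797/3456*1/4 = 1901/4608
  d_4[Z] = 85/432*1/12 + 1423/3456*1/12 + 139/864*1/12 + 797/3456*5/12 = 1661/10368
  d_4[W] = 85/432*1/3 + 1423/3456*1/4 + 139/864*1/6 + 797/3456*1/6 = 9695/41472
d_4 = (X=1003/5184, Y=1901/4608, Z=1661/10368, W=9695/41472)

Answer: 1003/5184 1901/4608 1661/10368 9695/41472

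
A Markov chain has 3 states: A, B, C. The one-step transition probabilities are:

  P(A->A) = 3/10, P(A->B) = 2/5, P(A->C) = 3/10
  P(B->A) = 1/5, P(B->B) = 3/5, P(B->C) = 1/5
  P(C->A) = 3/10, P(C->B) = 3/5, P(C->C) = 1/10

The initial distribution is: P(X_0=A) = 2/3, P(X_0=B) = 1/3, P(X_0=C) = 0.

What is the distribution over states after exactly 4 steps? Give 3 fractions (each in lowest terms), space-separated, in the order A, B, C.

Propagating the distribution step by step (d_{t+1} = d_t * P):
d_0 = (A=2/3, B=1/3, C=0)
  d_1[A] = 2/3*3/10 + 1/3*1/5 + 0*3/10 = 4/15
  d_1[B] = 2/3*2/5 + 1/3*3/5 + 0*3/5 = 7/15
  d_1[C] = 2/3*3/10 + 1/3*1/5 + 0*1/10 = 4/15
d_1 = (A=4/15, B=7/15, C=4/15)
  d_2[A] = 4/15*3/10 + 7/15*1/5 + 4/15*3/10 = 19/75
  d_2[B] = 4/15*2/5 + 7/15*3/5 + 4/15*3/5 = 41/75
  d_2[C] = 4/15*3/10 + 7/15*1/5 + 4/15*1/10 = 1/5
d_2 = (A=19/75, B=41/75, C=1/5)
  d_3[A] = 19/75*3/10 + 41/75*1/5 + 1/5*3/10 = 92/375
  d_3[B] = 19/75*2/5 + 41/75*3/5 + 1/5*3/5 = 206/375
  d_3[C] = 19/75*3/10 + 41/75*1/5 + 1/5*1/10 = 77/375
d_3 = (A=92/375, B=206/375, C=77/375)
  d_4[A] = 92/375*3/10 + 206/375*1/5 + 77/375*3/10 = 919/3750
  d_4[B] = 92/375*2/5 + 206/375*3/5 + 77/375*3/5 = 1033/1875
  d_4[C] = 92/375*3/10 + 206/375*1/5 + 77/375*1/10 = 51/250
d_4 = (A=919/3750, B=1033/1875, C=51/250)

Answer: 919/3750 1033/1875 51/250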